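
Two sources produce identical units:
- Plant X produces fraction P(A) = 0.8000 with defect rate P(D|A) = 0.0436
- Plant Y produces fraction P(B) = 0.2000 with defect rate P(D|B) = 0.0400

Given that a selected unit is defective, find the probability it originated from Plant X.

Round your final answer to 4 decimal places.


Let A = from Plant X, D = defective

Given:
- P(A) = 0.8000, P(B) = 0.2000
- P(D|A) = 0.0436, P(D|B) = 0.0400

Step 1: Find P(D)
P(D) = P(D|A)P(A) + P(D|B)P(B)
     = 0.0436 × 0.8000 + 0.0400 × 0.2000
     = 0.03488000 + 0.00800000
     = 0.04288000

Step 2: Apply Bayes' theorem
P(A|D) = P(D|A)P(A) / P(D)
       = 0.03488000 / 0.04288000
       = 0.8134


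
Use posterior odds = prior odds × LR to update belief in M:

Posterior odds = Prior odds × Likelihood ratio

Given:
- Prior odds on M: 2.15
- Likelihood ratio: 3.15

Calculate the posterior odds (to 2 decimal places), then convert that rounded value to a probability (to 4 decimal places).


Step 1: Calculate posterior odds
Posterior odds = Prior odds × LR
               = 2.15 × 3.15
               = 6.77

Step 2: Convert to probability
P(M|E) = Posterior odds / (1 + Posterior odds)
       = 6.77 / (1 + 6.77)
       = 6.77 / 7.77
       = 0.8713

The evidence increased P(M) from 0.6825 to 0.8713.


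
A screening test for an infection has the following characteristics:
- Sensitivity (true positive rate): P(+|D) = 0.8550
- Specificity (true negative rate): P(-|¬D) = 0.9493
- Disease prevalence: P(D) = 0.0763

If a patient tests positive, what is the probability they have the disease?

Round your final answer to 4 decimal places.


Let D = has disease, + = positive test

Given:
- P(D) = 0.0763 (prevalence)
- P(+|D) = 0.8550 (sensitivity)
- P(-|¬D) = 0.9493 (specificity)
- P(+|¬D) = 0.0507 (false positive rate = 1 - specificity)

Step 1: Find P(+)
P(+) = P(+|D)P(D) + P(+|¬D)P(¬D)
     = 0.8550 × 0.0763 + 0.0507 × 0.9237
     = 0.06523650 + 0.04683159
     = 0.11206809

Step 2: Apply Bayes' theorem for P(D|+)
P(D|+) = P(+|D)P(D) / P(+)
       = 0.06523650 / 0.11206809
       = 0.5821


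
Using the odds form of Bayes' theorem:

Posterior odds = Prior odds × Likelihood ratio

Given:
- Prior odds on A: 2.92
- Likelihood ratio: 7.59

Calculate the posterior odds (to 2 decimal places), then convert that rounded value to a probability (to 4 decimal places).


Step 1: Calculate posterior odds
Posterior odds = Prior odds × LR
               = 2.92 × 7.59
               = 22.16

Step 2: Convert to probability
P(A|E) = Posterior odds / (1 + Posterior odds)
       = 22.16 / (1 + 22.16)
       = 22.16 / 23.16
       = 0.9568

The evidence increased P(A) from 0.7449 to 0.9568.


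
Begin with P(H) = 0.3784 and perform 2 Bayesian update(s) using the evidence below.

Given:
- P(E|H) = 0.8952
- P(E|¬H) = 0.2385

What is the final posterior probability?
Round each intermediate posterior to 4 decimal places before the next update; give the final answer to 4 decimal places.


Sequential Bayesian updating:

Initial prior: P(H) = 0.3784

Update 1:
  P(E) = 0.8952 × 0.3784 + 0.2385 × 0.6216 = 0.33874368 + 0.14825160 = 0.48699528
  P(H|E) = 0.33874368 / 0.48699528 = 0.6956

Update 2:
  P(E) = 0.8952 × 0.6956 + 0.2385 × 0.3044 = 0.62270112 + 0.07259940 = 0.69530052
  P(H|E) = 0.62270112 / 0.69530052 = 0.8956

Final posterior: 0.8956


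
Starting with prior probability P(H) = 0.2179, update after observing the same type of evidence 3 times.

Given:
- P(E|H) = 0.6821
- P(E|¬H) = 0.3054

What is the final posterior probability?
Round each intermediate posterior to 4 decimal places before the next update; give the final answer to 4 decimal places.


Sequential Bayesian updating:

Initial prior: P(H) = 0.2179

Update 1:
  P(E) = 0.6821 × 0.2179 + 0.3054 × 0.7821 = 0.14862959 + 0.23885334 = 0.38748293
  P(H|E) = 0.14862959 / 0.38748293 = 0.3836

Update 2:
  P(E) = 0.6821 × 0.3836 + 0.3054 × 0.6164 = 0.26165356 + 0.18824856 = 0.44990212
  P(H|E) = 0.26165356 / 0.44990212 = 0.5816

Update 3:
  P(E) = 0.6821 × 0.5816 + 0.3054 × 0.4184 = 0.39670936 + 0.12777936 = 0.52448872
  P(H|E) = 0.39670936 / 0.52448872 = 0.7564

Final posterior: 0.7564


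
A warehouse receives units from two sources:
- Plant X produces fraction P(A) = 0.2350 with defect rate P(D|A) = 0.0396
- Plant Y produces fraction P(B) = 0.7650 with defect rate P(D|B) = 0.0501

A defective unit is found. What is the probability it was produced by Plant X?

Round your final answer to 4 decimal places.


Let A = from Plant X, D = defective

Given:
- P(A) = 0.2350, P(B) = 0.7650
- P(D|A) = 0.0396, P(D|B) = 0.0501

Step 1: Find P(D)
P(D) = P(D|A)P(A) + P(D|B)P(B)
     = 0.0396 × 0.2350 + 0.0501 × 0.7650
     = 0.00930600 + 0.03832650
     = 0.04763250

Step 2: Apply Bayes' theorem
P(A|D) = P(D|A)P(A) / P(D)
       = 0.00930600 / 0.04763250
       = 0.1954


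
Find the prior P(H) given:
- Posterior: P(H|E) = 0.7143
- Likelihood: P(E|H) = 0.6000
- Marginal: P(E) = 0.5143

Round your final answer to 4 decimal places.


From Bayes' theorem: P(H|E) = P(E|H) × P(H) / P(E)

Rearranging for P(H):
P(H) = P(H|E) × P(E) / P(E|H)
     = 0.7143 × 0.5143 / 0.6000
     = 0.36736449 / 0.6000
     = 0.6123


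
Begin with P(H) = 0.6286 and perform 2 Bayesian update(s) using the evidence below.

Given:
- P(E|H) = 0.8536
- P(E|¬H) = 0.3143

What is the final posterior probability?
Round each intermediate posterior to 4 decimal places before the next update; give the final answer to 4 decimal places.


Sequential Bayesian updating:

Initial prior: P(H) = 0.6286

Update 1:
  P(E) = 0.8536 × 0.6286 + 0.3143 × 0.3714 = 0.53657296 + 0.11673102 = 0.65330398
  P(H|E) = 0.53657296 / 0.65330398 = 0.8213

Update 2:
  P(E) = 0.8536 × 0.8213 + 0.3143 × 0.1787 = 0.70106168 + 0.05616541 = 0.75722709
  P(H|E) = 0.70106168 / 0.75722709 = 0.9258

Final posterior: 0.9258


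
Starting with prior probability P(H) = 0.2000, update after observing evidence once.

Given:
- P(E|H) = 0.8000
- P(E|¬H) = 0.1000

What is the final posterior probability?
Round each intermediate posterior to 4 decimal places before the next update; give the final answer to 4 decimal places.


Sequential Bayesian updating:

Initial prior: P(H) = 0.2000

Update 1:
  P(E) = 0.8000 × 0.2000 + 0.1000 × 0.8000 = 0.16000000 + 0.08000000 = 0.24000000
  P(H|E) = 0.16000000 / 0.24000000 = 0.6667

Final posterior: 0.6667


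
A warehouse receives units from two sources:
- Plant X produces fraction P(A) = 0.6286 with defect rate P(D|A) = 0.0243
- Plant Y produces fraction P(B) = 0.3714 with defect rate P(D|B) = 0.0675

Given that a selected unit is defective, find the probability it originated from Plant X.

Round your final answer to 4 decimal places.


Let A = from Plant X, D = defective

Given:
- P(A) = 0.6286, P(B) = 0.3714
- P(D|A) = 0.0243, P(D|B) = 0.0675

Step 1: Find P(D)
P(D) = P(D|A)P(A) + P(D|B)P(B)
     = 0.0243 × 0.6286 + 0.0675 × 0.3714
     = 0.01527498 + 0.02506950
     = 0.04034448

Step 2: Apply Bayes' theorem
P(A|D) = P(D|A)P(A) / P(D)
       = 0.01527498 / 0.04034448
       = 0.3786


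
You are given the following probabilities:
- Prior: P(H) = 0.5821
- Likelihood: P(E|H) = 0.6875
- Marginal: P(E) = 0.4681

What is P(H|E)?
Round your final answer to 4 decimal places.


Using Bayes' theorem:

P(H|E) = P(E|H) × P(H) / P(E)
       = 0.6875 × 0.5821 / 0.4681
       = 0.40019375 / 0.4681
       = 0.8549

The evidence strengthens our belief in H.
Prior: 0.5821 → Posterior: 0.8549


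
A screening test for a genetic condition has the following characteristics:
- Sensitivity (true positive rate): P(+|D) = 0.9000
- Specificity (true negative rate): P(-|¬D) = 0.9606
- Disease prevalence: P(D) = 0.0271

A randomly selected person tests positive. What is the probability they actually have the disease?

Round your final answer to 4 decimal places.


Let D = has disease, + = positive test

Given:
- P(D) = 0.0271 (prevalence)
- P(+|D) = 0.9000 (sensitivity)
- P(-|¬D) = 0.9606 (specificity)
- P(+|¬D) = 0.0394 (false positive rate = 1 - specificity)

Step 1: Find P(+)
P(+) = P(+|D)P(D) + P(+|¬D)P(¬D)
     = 0.9000 × 0.0271 + 0.0394 × 0.9729
     = 0.02439000 + 0.03833226
     = 0.06272226

Step 2: Apply Bayes' theorem for P(D|+)
P(D|+) = P(+|D)P(D) / P(+)
       = 0.02439000 / 0.06272226
       = 0.3889


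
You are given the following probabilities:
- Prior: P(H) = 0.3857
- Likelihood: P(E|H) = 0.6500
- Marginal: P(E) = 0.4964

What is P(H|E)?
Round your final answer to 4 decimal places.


Using Bayes' theorem:

P(H|E) = P(E|H) × P(H) / P(E)
       = 0.6500 × 0.3857 / 0.4964
       = 0.25070500 / 0.4964
       = 0.5050

The evidence strengthens our belief in H.
Prior: 0.3857 → Posterior: 0.5050


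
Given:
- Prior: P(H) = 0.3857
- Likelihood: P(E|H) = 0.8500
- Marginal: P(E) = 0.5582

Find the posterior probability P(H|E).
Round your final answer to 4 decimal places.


Using Bayes' theorem:

P(H|E) = P(E|H) × P(H) / P(E)
       = 0.8500 × 0.3857 / 0.5582
       = 0.32784500 / 0.5582
       = 0.5873

The evidence strengthens our belief in H.
Prior: 0.3857 → Posterior: 0.5873


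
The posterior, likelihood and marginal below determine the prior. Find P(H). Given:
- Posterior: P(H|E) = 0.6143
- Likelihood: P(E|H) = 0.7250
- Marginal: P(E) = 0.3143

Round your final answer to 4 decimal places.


From Bayes' theorem: P(H|E) = P(E|H) × P(H) / P(E)

Rearranging for P(H):
P(H) = P(H|E) × P(E) / P(E|H)
     = 0.6143 × 0.3143 / 0.7250
     = 0.19307449 / 0.7250
     = 0.2663


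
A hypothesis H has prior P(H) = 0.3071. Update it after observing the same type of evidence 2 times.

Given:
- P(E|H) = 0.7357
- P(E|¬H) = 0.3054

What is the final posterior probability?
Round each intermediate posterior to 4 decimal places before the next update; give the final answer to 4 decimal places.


Sequential Bayesian updating:

Initial prior: P(H) = 0.3071

Update 1:
  P(E) = 0.7357 × 0.3071 + 0.3054 × 0.6929 = 0.22593347 + 0.21161166 = 0.43754513
  P(H|E) = 0.22593347 / 0.43754513 = 0.5164

Update 2:
  P(E) = 0.7357 × 0.5164 + 0.3054 × 0.4836 = 0.37991548 + 0.14769144 = 0.52760692
  P(H|E) = 0.37991548 / 0.52760692 = 0.7201

Final posterior: 0.7201


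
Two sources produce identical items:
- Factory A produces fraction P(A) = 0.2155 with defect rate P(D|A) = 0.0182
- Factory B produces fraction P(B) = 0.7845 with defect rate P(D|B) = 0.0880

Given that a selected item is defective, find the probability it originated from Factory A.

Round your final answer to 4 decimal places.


Let A = from Factory A, D = defective

Given:
- P(A) = 0.2155, P(B) = 0.7845
- P(D|A) = 0.0182, P(D|B) = 0.0880

Step 1: Find P(D)
P(D) = P(D|A)P(A) + P(D|B)P(B)
     = 0.0182 × 0.2155 + 0.0880 × 0.7845
     = 0.00392210 + 0.06903600
     = 0.07295810

Step 2: Apply Bayes' theorem
P(A|D) = P(D|A)P(A) / P(D)
       = 0.00392210 / 0.07295810
       = 0.0538


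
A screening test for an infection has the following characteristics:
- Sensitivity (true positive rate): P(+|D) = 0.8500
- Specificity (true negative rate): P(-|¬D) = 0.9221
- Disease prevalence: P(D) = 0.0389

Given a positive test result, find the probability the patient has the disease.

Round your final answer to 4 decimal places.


Let D = has disease, + = positive test

Given:
- P(D) = 0.0389 (prevalence)
- P(+|D) = 0.8500 (sensitivity)
- P(-|¬D) = 0.9221 (specificity)
- P(+|¬D) = 0.0779 (false positive rate = 1 - specificity)

Step 1: Find P(+)
P(+) = P(+|D)P(D) + P(+|¬D)P(¬D)
     = 0.8500 × 0.0389 + 0.0779 × 0.9611
     = 0.03306500 + 0.07486969
     = 0.10793469

Step 2: Apply Bayes' theorem for P(D|+)
P(D|+) = P(+|D)P(D) / P(+)
       = 0.03306500 / 0.10793469
       = 0.3063


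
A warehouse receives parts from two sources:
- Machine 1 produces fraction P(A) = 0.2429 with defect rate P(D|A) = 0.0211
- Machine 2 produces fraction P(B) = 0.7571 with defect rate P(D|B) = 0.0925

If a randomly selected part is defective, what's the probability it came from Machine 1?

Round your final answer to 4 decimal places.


Let A = from Machine 1, D = defective

Given:
- P(A) = 0.2429, P(B) = 0.7571
- P(D|A) = 0.0211, P(D|B) = 0.0925

Step 1: Find P(D)
P(D) = P(D|A)P(A) + P(D|B)P(B)
     = 0.0211 × 0.2429 + 0.0925 × 0.7571
     = 0.00512519 + 0.07003175
     = 0.07515694

Step 2: Apply Bayes' theorem
P(A|D) = P(D|A)P(A) / P(D)
       = 0.00512519 / 0.07515694
       = 0.0682


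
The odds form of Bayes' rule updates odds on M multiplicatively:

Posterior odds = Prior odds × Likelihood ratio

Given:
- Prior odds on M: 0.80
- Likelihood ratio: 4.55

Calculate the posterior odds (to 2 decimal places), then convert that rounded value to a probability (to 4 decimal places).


Step 1: Calculate posterior odds
Posterior odds = Prior odds × LR
               = 0.80 × 4.55
               = 3.64

Step 2: Convert to probability
P(M|E) = Posterior odds / (1 + Posterior odds)
       = 3.64 / (1 + 3.64)
       = 3.64 / 4.64
       = 0.7845

The evidence increased P(M) from 0.4444 to 0.7845.


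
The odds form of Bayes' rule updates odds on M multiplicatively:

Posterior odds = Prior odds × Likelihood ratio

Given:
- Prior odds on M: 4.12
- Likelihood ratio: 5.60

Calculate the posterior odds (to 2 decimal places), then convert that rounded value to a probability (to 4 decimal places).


Step 1: Calculate posterior odds
Posterior odds = Prior odds × LR
               = 4.12 × 5.60
               = 23.07

Step 2: Convert to probability
P(M|E) = Posterior odds / (1 + Posterior odds)
       = 23.07 / (1 + 23.07)
       = 23.07 / 24.07
       = 0.9585

The evidence increased P(M) from 0.8047 to 0.9585.


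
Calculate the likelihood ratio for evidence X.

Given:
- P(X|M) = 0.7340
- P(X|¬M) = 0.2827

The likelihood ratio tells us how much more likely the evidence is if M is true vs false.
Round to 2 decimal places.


Likelihood Ratio (LR) = P(X|M) / P(X|¬M)

LR = 0.7340 / 0.2827
   = 2.60

The evidence is 2.60 times more likely if M is true than if M is false.
Because LR exceeds 1, X is evidence for M.


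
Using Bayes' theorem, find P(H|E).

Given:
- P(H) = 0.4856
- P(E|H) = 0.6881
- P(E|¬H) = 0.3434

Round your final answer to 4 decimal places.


Bayes' theorem: P(H|E) = P(E|H) × P(H) / P(E)

Step 1: Calculate P(E) using law of total probability
P(E) = P(E|H)P(H) + P(E|¬H)P(¬H)
     = 0.6881 × 0.4856 + 0.3434 × 0.5144
     = 0.33414136 + 0.17664496
     = 0.51078632

Step 2: Apply Bayes' theorem
P(H|E) = P(E|H) × P(H) / P(E)
       = 0.33414136 / 0.51078632
       = 0.6542


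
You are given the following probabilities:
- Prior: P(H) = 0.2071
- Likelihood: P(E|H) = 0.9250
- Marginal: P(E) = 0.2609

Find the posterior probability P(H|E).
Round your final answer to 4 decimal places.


Using Bayes' theorem:

P(H|E) = P(E|H) × P(H) / P(E)
       = 0.9250 × 0.2071 / 0.2609
       = 0.19156750 / 0.2609
       = 0.7343

The evidence strengthens our belief in H.
Prior: 0.2071 → Posterior: 0.7343


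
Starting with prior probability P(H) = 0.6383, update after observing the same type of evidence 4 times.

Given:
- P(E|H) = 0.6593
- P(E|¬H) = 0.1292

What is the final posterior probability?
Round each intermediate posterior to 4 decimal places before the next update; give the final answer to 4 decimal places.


Sequential Bayesian updating:

Initial prior: P(H) = 0.6383

Update 1:
  P(E) = 0.6593 × 0.6383 + 0.1292 × 0.3617 = 0.42083119 + 0.04673164 = 0.46756283
  P(H|E) = 0.42083119 / 0.46756283 = 0.9001

Update 2:
  P(E) = 0.6593 × 0.9001 + 0.1292 × 0.0999 = 0.59343593 + 0.01290708 = 0.60634301
  P(H|E) = 0.59343593 / 0.60634301 = 0.9787

Update 3:
  P(E) = 0.6593 × 0.9787 + 0.1292 × 0.0213 = 0.64525691 + 0.00275196 = 0.64800887
  P(H|E) = 0.64525691 / 0.64800887 = 0.9958

Update 4:
  P(E) = 0.6593 × 0.9958 + 0.1292 × 0.0042 = 0.65653094 + 0.00054264 = 0.65707358
  P(H|E) = 0.65653094 / 0.65707358 = 0.9992

Final posterior: 0.9992


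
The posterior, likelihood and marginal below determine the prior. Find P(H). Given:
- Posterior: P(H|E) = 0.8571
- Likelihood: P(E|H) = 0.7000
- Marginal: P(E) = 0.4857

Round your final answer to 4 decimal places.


From Bayes' theorem: P(H|E) = P(E|H) × P(H) / P(E)

Rearranging for P(H):
P(H) = P(H|E) × P(E) / P(E|H)
     = 0.8571 × 0.4857 / 0.7000
     = 0.41629347 / 0.7000
     = 0.5947


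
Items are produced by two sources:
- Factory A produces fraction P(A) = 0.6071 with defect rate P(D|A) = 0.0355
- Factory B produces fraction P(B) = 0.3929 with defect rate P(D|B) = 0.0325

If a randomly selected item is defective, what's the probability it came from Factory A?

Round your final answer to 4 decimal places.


Let A = from Factory A, D = defective

Given:
- P(A) = 0.6071, P(B) = 0.3929
- P(D|A) = 0.0355, P(D|B) = 0.0325

Step 1: Find P(D)
P(D) = P(D|A)P(A) + P(D|B)P(B)
     = 0.0355 × 0.6071 + 0.0325 × 0.3929
     = 0.02155205 + 0.01276925
     = 0.03432130

Step 2: Apply Bayes' theorem
P(A|D) = P(D|A)P(A) / P(D)
       = 0.02155205 / 0.03432130
       = 0.6279


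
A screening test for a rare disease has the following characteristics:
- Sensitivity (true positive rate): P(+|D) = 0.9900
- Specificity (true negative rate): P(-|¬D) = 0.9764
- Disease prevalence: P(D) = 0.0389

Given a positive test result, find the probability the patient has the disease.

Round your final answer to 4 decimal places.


Let D = has disease, + = positive test

Given:
- P(D) = 0.0389 (prevalence)
- P(+|D) = 0.9900 (sensitivity)
- P(-|¬D) = 0.9764 (specificity)
- P(+|¬D) = 0.0236 (false positive rate = 1 - specificity)

Step 1: Find P(+)
P(+) = P(+|D)P(D) + P(+|¬D)P(¬D)
     = 0.9900 × 0.0389 + 0.0236 × 0.9611
     = 0.03851100 + 0.02268196
     = 0.06119296

Step 2: Apply Bayes' theorem for P(D|+)
P(D|+) = P(+|D)P(D) / P(+)
       = 0.03851100 / 0.06119296
       = 0.6293


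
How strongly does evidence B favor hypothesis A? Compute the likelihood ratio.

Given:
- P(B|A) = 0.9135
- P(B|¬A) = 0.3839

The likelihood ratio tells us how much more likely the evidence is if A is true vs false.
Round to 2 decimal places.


Likelihood Ratio (LR) = P(B|A) / P(B|¬A)

LR = 0.9135 / 0.3839
   = 2.38

The evidence is 2.38 times more likely if A is true than if A is false.
LR > 1, so observing B raises the odds in favor of A.


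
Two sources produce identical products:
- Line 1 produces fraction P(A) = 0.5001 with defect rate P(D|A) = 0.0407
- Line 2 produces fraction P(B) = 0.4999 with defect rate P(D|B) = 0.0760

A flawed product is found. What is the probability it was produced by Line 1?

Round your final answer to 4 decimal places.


Let A = from Line 1, D = flawed

Given:
- P(A) = 0.5001, P(B) = 0.4999
- P(D|A) = 0.0407, P(D|B) = 0.0760

Step 1: Find P(D)
P(D) = P(D|A)P(A) + P(D|B)P(B)
     = 0.0407 × 0.5001 + 0.0760 × 0.4999
     = 0.02035407 + 0.03799240
     = 0.05834647

Step 2: Apply Bayes' theorem
P(A|D) = P(D|A)P(A) / P(D)
       = 0.02035407 / 0.05834647
       = 0.3488


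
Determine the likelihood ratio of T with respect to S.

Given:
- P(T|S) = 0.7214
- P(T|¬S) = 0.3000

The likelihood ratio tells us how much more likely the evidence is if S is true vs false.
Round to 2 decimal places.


Likelihood Ratio (LR) = P(T|S) / P(T|¬S)

LR = 0.7214 / 0.3000
   = 2.40

The evidence is 2.40 times more likely if S is true than if S is false.
Since LR > 1, the evidence supports S over ¬S.


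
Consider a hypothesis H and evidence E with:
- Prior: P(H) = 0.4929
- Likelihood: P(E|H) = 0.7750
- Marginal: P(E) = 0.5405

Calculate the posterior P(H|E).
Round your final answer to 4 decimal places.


Using Bayes' theorem:

P(H|E) = P(E|H) × P(H) / P(E)
       = 0.7750 × 0.4929 / 0.5405
       = 0.38199750 / 0.5405
       = 0.7067

The evidence strengthens our belief in H.
Prior: 0.4929 → Posterior: 0.7067


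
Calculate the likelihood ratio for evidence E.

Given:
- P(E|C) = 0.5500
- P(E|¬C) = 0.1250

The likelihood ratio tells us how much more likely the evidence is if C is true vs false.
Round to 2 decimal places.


Likelihood Ratio (LR) = P(E|C) / P(E|¬C)

LR = 0.5500 / 0.1250
   = 4.40

The evidence is 4.40 times more likely if C is true than if C is false.
Since LR > 1, the evidence supports C over ¬C.


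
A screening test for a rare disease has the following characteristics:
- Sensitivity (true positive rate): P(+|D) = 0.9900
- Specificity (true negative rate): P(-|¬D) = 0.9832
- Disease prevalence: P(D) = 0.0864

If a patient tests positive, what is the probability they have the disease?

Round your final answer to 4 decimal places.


Let D = has disease, + = positive test

Given:
- P(D) = 0.0864 (prevalence)
- P(+|D) = 0.9900 (sensitivity)
- P(-|¬D) = 0.9832 (specificity)
- P(+|¬D) = 0.0168 (false positive rate = 1 - specificity)

Step 1: Find P(+)
P(+) = P(+|D)P(D) + P(+|¬D)P(¬D)
     = 0.9900 × 0.0864 + 0.0168 × 0.9136
     = 0.08553600 + 0.01534848
     = 0.10088448

Step 2: Apply Bayes' theorem for P(D|+)
P(D|+) = P(+|D)P(D) / P(+)
       = 0.08553600 / 0.10088448
       = 0.8479


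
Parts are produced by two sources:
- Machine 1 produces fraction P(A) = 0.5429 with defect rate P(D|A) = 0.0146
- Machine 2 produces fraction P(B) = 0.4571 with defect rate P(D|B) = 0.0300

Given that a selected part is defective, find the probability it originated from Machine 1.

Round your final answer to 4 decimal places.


Let A = from Machine 1, D = defective

Given:
- P(A) = 0.5429, P(B) = 0.4571
- P(D|A) = 0.0146, P(D|B) = 0.0300

Step 1: Find P(D)
P(D) = P(D|A)P(A) + P(D|B)P(B)
     = 0.0146 × 0.5429 + 0.0300 × 0.4571
     = 0.00792634 + 0.01371300
     = 0.02163934

Step 2: Apply Bayes' theorem
P(A|D) = P(D|A)P(A) / P(D)
       = 0.00792634 / 0.02163934
       = 0.3663


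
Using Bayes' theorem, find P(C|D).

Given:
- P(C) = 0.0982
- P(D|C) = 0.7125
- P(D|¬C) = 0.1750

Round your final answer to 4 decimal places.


Bayes' theorem: P(C|D) = P(D|C) × P(C) / P(D)

Step 1: Calculate P(D) using law of total probability
P(D) = P(D|C)P(C) + P(D|¬C)P(¬C)
     = 0.7125 × 0.0982 + 0.1750 × 0.9018
     = 0.06996750 + 0.15781500
     = 0.22778250

Step 2: Apply Bayes' theorem
P(C|D) = P(D|C) × P(C) / P(D)
       = 0.06996750 / 0.22778250
       = 0.3072


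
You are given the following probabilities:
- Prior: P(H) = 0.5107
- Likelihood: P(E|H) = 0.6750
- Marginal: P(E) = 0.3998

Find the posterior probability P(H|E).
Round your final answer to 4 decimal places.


Using Bayes' theorem:

P(H|E) = P(E|H) × P(H) / P(E)
       = 0.6750 × 0.5107 / 0.3998
       = 0.34472250 / 0.3998
       = 0.8622

The evidence strengthens our belief in H.
Prior: 0.5107 → Posterior: 0.8622


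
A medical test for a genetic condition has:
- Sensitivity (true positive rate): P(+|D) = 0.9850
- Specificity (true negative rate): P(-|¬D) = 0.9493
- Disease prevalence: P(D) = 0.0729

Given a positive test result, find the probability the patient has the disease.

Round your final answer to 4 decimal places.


Let D = has disease, + = positive test

Given:
- P(D) = 0.0729 (prevalence)
- P(+|D) = 0.9850 (sensitivity)
- P(-|¬D) = 0.9493 (specificity)
- P(+|¬D) = 0.0507 (false positive rate = 1 - specificity)

Step 1: Find P(+)
P(+) = P(+|D)P(D) + P(+|¬D)P(¬D)
     = 0.9850 × 0.0729 + 0.0507 × 0.9271
     = 0.07180650 + 0.04700397
     = 0.11881047

Step 2: Apply Bayes' theorem for P(D|+)
P(D|+) = P(+|D)P(D) / P(+)
       = 0.07180650 / 0.11881047
       = 0.6044


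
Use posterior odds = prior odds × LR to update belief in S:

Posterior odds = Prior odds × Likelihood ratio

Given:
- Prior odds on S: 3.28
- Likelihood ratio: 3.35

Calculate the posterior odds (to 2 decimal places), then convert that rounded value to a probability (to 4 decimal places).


Step 1: Calculate posterior odds
Posterior odds = Prior odds × LR
               = 3.28 × 3.35
               = 10.99

Step 2: Convert to probability
P(S|E) = Posterior odds / (1 + Posterior odds)
       = 10.99 / (1 + 10.99)
       = 10.99 / 11.99
       = 0.9166

The evidence increased P(S) from 0.7664 to 0.9166.


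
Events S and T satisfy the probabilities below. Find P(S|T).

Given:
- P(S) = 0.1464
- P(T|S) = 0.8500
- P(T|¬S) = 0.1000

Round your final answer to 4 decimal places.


Bayes' theorem: P(S|T) = P(T|S) × P(S) / P(T)

Step 1: Calculate P(T) using law of total probability
P(T) = P(T|S)P(S) + P(T|¬S)P(¬S)
     = 0.8500 × 0.1464 + 0.1000 × 0.8536
     = 0.12444000 + 0.08536000
     = 0.20980000

Step 2: Apply Bayes' theorem
P(S|T) = P(T|S) × P(S) / P(T)
       = 0.12444000 / 0.20980000
       = 0.5931


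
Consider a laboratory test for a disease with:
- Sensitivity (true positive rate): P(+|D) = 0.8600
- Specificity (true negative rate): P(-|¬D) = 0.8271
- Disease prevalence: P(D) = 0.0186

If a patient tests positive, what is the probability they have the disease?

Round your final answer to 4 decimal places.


Let D = has disease, + = positive test

Given:
- P(D) = 0.0186 (prevalence)
- P(+|D) = 0.8600 (sensitivity)
- P(-|¬D) = 0.8271 (specificity)
- P(+|¬D) = 0.1729 (false positive rate = 1 - specificity)

Step 1: Find P(+)
P(+) = P(+|D)P(D) + P(+|¬D)P(¬D)
     = 0.8600 × 0.0186 + 0.1729 × 0.9814
     = 0.01599600 + 0.16968406
     = 0.18568006

Step 2: Apply Bayes' theorem for P(D|+)
P(D|+) = P(+|D)P(D) / P(+)
       = 0.01599600 / 0.18568006
       = 0.0861


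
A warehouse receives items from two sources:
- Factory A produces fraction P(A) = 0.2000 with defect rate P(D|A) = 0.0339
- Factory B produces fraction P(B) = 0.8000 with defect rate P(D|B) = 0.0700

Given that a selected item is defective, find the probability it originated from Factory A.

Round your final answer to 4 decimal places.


Let A = from Factory A, D = defective

Given:
- P(A) = 0.2000, P(B) = 0.8000
- P(D|A) = 0.0339, P(D|B) = 0.0700

Step 1: Find P(D)
P(D) = P(D|A)P(A) + P(D|B)P(B)
     = 0.0339 × 0.2000 + 0.0700 × 0.8000
     = 0.00678000 + 0.05600000
     = 0.06278000

Step 2: Apply Bayes' theorem
P(A|D) = P(D|A)P(A) / P(D)
       = 0.00678000 / 0.06278000
       = 0.1080


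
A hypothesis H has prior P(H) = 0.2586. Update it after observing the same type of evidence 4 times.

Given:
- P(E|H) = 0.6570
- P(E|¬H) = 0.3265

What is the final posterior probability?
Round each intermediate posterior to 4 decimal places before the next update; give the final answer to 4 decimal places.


Sequential Bayesian updating:

Initial prior: P(H) = 0.2586

Update 1:
  P(E) = 0.6570 × 0.2586 + 0.3265 × 0.7414 = 0.16990020 + 0.24206710 = 0.41196730
  P(H|E) = 0.16990020 / 0.41196730 = 0.4124

Update 2:
  P(E) = 0.6570 × 0.4124 + 0.3265 × 0.5876 = 0.27094680 + 0.19185140 = 0.46279820
  P(H|E) = 0.27094680 / 0.46279820 = 0.5855

Update 3:
  P(E) = 0.6570 × 0.5855 + 0.3265 × 0.4145 = 0.38467350 + 0.13533425 = 0.52000775
  P(H|E) = 0.38467350 / 0.52000775 = 0.7397

Update 4:
  P(E) = 0.6570 × 0.7397 + 0.3265 × 0.2603 = 0.48598290 + 0.08498795 = 0.57097085
  P(H|E) = 0.48598290 / 0.57097085 = 0.8512

Final posterior: 0.8512


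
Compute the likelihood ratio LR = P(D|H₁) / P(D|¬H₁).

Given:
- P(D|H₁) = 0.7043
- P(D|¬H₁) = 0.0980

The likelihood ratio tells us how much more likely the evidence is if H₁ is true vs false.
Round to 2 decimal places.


Likelihood Ratio (LR) = P(D|H₁) / P(D|¬H₁)

LR = 0.7043 / 0.0980
   = 7.19

The evidence is 7.19 times more likely if H₁ is true than if H₁ is false.
Since LR > 1, the evidence supports H₁ over ¬H₁.


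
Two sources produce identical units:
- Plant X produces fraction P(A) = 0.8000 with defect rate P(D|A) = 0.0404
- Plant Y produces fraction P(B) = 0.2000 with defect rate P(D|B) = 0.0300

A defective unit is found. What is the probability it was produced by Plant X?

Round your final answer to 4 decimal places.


Let A = from Plant X, D = defective

Given:
- P(A) = 0.8000, P(B) = 0.2000
- P(D|A) = 0.0404, P(D|B) = 0.0300

Step 1: Find P(D)
P(D) = P(D|A)P(A) + P(D|B)P(B)
     = 0.0404 × 0.8000 + 0.0300 × 0.2000
     = 0.03232000 + 0.00600000
     = 0.03832000

Step 2: Apply Bayes' theorem
P(A|D) = P(D|A)P(A) / P(D)
       = 0.03232000 / 0.03832000
       = 0.8434


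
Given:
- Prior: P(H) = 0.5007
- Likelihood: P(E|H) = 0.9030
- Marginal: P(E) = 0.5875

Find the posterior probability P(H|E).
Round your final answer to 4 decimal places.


Using Bayes' theorem:

P(H|E) = P(E|H) × P(H) / P(E)
       = 0.9030 × 0.5007 / 0.5875
       = 0.45213210 / 0.5875
       = 0.7696

The evidence strengthens our belief in H.
Prior: 0.5007 → Posterior: 0.7696


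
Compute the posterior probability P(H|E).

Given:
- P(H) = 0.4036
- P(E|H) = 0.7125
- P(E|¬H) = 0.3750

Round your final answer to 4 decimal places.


Bayes' theorem: P(H|E) = P(E|H) × P(H) / P(E)

Step 1: Calculate P(E) using law of total probability
P(E) = P(E|H)P(H) + P(E|¬H)P(¬H)
     = 0.7125 × 0.4036 + 0.3750 × 0.5964
     = 0.28756500 + 0.22365000
     = 0.51121500

Step 2: Apply Bayes' theorem
P(H|E) = P(E|H) × P(H) / P(E)
       = 0.28756500 / 0.51121500
       = 0.5625


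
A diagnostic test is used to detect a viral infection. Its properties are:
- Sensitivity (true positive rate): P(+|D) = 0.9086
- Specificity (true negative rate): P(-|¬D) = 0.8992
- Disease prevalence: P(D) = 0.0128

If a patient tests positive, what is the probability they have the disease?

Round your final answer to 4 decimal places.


Let D = has disease, + = positive test

Given:
- P(D) = 0.0128 (prevalence)
- P(+|D) = 0.9086 (sensitivity)
- P(-|¬D) = 0.8992 (specificity)
- P(+|¬D) = 0.1008 (false positive rate = 1 - specificity)

Step 1: Find P(+)
P(+) = P(+|D)P(D) + P(+|¬D)P(¬D)
     = 0.9086 × 0.0128 + 0.1008 × 0.9872
     = 0.01163008 + 0.09950976
     = 0.11113984

Step 2: Apply Bayes' theorem for P(D|+)
P(D|+) = P(+|D)P(D) / P(+)
       = 0.01163008 / 0.11113984
       = 0.1046


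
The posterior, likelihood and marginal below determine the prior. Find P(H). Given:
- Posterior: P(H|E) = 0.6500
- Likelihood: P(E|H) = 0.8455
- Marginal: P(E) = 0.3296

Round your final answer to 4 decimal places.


From Bayes' theorem: P(H|E) = P(E|H) × P(H) / P(E)

Rearranging for P(H):
P(H) = P(H|E) × P(E) / P(E|H)
     = 0.6500 × 0.3296 / 0.8455
     = 0.21424000 / 0.8455
     = 0.2534


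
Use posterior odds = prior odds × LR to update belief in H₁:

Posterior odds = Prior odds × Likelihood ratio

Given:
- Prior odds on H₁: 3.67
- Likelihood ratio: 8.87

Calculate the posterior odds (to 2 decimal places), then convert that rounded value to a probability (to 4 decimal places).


Step 1: Calculate posterior odds
Posterior odds = Prior odds × LR
               = 3.67 × 8.87
               = 32.55

Step 2: Convert to probability
P(H₁|E) = Posterior odds / (1 + Posterior odds)
       = 32.55 / (1 + 32.55)
       = 32.55 / 33.55
       = 0.9702

The evidence increased P(H₁) from 0.7859 to 0.9702.


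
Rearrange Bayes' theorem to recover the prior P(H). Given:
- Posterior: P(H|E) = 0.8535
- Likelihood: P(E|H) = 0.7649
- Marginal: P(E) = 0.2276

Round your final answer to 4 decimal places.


From Bayes' theorem: P(H|E) = P(E|H) × P(H) / P(E)

Rearranging for P(H):
P(H) = P(H|E) × P(E) / P(E|H)
     = 0.8535 × 0.2276 / 0.7649
     = 0.19425660 / 0.7649
     = 0.2540


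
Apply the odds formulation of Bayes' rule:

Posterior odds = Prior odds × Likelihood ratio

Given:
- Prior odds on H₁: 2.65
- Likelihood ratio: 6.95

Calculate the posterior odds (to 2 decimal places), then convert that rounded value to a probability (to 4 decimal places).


Step 1: Calculate posterior odds
Posterior odds = Prior odds × LR
               = 2.65 × 6.95
               = 18.42

Step 2: Convert to probability
P(H₁|E) = Posterior odds / (1 + Posterior odds)
       = 18.42 / (1 + 18.42)
       = 18.42 / 19.42
       = 0.9485

The evidence increased P(H₁) from 0.7260 to 0.9485.


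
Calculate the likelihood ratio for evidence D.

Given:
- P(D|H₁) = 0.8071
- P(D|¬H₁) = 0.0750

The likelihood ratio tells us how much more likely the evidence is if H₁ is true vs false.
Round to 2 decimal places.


Likelihood Ratio (LR) = P(D|H₁) / P(D|¬H₁)

LR = 0.8071 / 0.0750
   = 10.76

The evidence is 10.76 times more likely if H₁ is true than if H₁ is false.
Because LR exceeds 1, D is evidence for H₁.


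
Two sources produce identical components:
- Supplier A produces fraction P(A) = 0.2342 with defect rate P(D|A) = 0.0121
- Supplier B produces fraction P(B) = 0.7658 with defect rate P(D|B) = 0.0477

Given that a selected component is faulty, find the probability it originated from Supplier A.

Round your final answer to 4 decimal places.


Let A = from Supplier A, D = faulty

Given:
- P(A) = 0.2342, P(B) = 0.7658
- P(D|A) = 0.0121, P(D|B) = 0.0477

Step 1: Find P(D)
P(D) = P(D|A)P(A) + P(D|B)P(B)
     = 0.0121 × 0.2342 + 0.0477 × 0.7658
     = 0.00283382 + 0.03652866
     = 0.03936248

Step 2: Apply Bayes' theorem
P(A|D) = P(D|A)P(A) / P(D)
       = 0.00283382 / 0.03936248
       = 0.0720


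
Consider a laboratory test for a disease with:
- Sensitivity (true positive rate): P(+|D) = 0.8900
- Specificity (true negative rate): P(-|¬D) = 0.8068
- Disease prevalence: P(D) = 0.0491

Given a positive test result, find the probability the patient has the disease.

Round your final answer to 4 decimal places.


Let D = has disease, + = positive test

Given:
- P(D) = 0.0491 (prevalence)
- P(+|D) = 0.8900 (sensitivity)
- P(-|¬D) = 0.8068 (specificity)
- P(+|¬D) = 0.1932 (false positive rate = 1 - specificity)

Step 1: Find P(+)
P(+) = P(+|D)P(D) + P(+|¬D)P(¬D)
     = 0.8900 × 0.0491 + 0.1932 × 0.9509
     = 0.04369900 + 0.18371388
     = 0.22741288

Step 2: Apply Bayes' theorem for P(D|+)
P(D|+) = P(+|D)P(D) / P(+)
       = 0.04369900 / 0.22741288
       = 0.1922


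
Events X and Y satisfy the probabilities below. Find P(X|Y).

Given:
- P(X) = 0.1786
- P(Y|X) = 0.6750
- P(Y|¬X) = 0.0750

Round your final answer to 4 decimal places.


Bayes' theorem: P(X|Y) = P(Y|X) × P(X) / P(Y)

Step 1: Calculate P(Y) using law of total probability
P(Y) = P(Y|X)P(X) + P(Y|¬X)P(¬X)
     = 0.6750 × 0.1786 + 0.0750 × 0.8214
     = 0.12055500 + 0.06160500
     = 0.18216000

Step 2: Apply Bayes' theorem
P(X|Y) = P(Y|X) × P(X) / P(Y)
       = 0.12055500 / 0.18216000
       = 0.6618


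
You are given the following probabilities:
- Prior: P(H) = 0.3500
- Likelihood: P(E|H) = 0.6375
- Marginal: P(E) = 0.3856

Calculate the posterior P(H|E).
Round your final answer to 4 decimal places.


Using Bayes' theorem:

P(H|E) = P(E|H) × P(H) / P(E)
       = 0.6375 × 0.3500 / 0.3856
       = 0.22312500 / 0.3856
       = 0.5786

The evidence strengthens our belief in H.
Prior: 0.3500 → Posterior: 0.5786


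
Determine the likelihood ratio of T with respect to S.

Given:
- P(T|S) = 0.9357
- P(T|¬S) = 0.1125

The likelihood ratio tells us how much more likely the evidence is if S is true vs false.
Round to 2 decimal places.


Likelihood Ratio (LR) = P(T|S) / P(T|¬S)

LR = 0.9357 / 0.1125
   = 8.32

The evidence is 8.32 times more likely if S is true than if S is false.
Because LR exceeds 1, T is evidence for S.


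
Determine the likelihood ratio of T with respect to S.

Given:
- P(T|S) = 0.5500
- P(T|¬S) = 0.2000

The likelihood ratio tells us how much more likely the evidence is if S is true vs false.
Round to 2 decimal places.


Likelihood Ratio (LR) = P(T|S) / P(T|¬S)

LR = 0.5500 / 0.2000
   = 2.75

The evidence is 2.75 times more likely if S is true than if S is false.
Since LR > 1, the evidence supports S over ¬S.


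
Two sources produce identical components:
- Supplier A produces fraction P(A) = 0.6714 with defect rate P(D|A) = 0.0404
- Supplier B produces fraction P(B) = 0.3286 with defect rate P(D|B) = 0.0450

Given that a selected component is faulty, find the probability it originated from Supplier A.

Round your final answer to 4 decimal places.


Let A = from Supplier A, D = faulty

Given:
- P(A) = 0.6714, P(B) = 0.3286
- P(D|A) = 0.0404, P(D|B) = 0.0450

Step 1: Find P(D)
P(D) = P(D|A)P(A) + P(D|B)P(B)
     = 0.0404 × 0.6714 + 0.0450 × 0.3286
     = 0.02712456 + 0.01478700
     = 0.04191156

Step 2: Apply Bayes' theorem
P(A|D) = P(D|A)P(A) / P(D)
       = 0.02712456 / 0.04191156
       = 0.6472


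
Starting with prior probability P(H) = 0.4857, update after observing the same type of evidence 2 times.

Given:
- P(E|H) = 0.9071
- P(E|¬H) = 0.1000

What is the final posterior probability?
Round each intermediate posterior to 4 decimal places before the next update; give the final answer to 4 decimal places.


Sequential Bayesian updating:

Initial prior: P(H) = 0.4857

Update 1:
  P(E) = 0.9071 × 0.4857 + 0.1000 × 0.5143 = 0.44057847 + 0.05143000 = 0.49200847
  P(H|E) = 0.44057847 / 0.49200847 = 0.8955

Update 2:
  P(E) = 0.9071 × 0.8955 + 0.1000 × 0.1045 = 0.81230805 + 0.01045000 = 0.82275805
  P(H|E) = 0.81230805 / 0.82275805 = 0.9873

Final posterior: 0.9873


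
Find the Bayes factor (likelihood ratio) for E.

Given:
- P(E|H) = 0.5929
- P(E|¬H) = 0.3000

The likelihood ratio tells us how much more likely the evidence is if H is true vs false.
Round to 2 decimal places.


Likelihood Ratio (LR) = P(E|H) / P(E|¬H)

LR = 0.5929 / 0.3000
   = 1.98

The evidence is 1.98 times more likely if H is true than if H is false.
Since LR > 1, the evidence supports H over ¬H.


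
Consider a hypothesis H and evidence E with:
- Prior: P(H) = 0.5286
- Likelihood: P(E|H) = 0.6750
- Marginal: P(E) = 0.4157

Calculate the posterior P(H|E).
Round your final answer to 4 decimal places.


Using Bayes' theorem:

P(H|E) = P(E|H) × P(H) / P(E)
       = 0.6750 × 0.5286 / 0.4157
       = 0.35680500 / 0.4157
       = 0.8583

The evidence strengthens our belief in H.
Prior: 0.5286 → Posterior: 0.8583


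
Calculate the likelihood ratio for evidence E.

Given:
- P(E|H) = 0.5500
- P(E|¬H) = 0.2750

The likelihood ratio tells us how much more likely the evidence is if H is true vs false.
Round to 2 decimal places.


Likelihood Ratio (LR) = P(E|H) / P(E|¬H)

LR = 0.5500 / 0.2750
   = 2.00

The evidence is 2.00 times more likely if H is true than if H is false.
Because LR exceeds 1, E is evidence for H.


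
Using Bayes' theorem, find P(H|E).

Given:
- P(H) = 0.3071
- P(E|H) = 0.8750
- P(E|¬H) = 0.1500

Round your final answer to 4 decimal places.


Bayes' theorem: P(H|E) = P(E|H) × P(H) / P(E)

Step 1: Calculate P(E) using law of total probability
P(E) = P(E|H)P(H) + P(E|¬H)P(¬H)
     = 0.8750 × 0.3071 + 0.1500 × 0.6929
     = 0.26871250 + 0.10393500
     = 0.37264750

Step 2: Apply Bayes' theorem
P(H|E) = P(E|H) × P(H) / P(E)
       = 0.26871250 / 0.37264750
       = 0.7211


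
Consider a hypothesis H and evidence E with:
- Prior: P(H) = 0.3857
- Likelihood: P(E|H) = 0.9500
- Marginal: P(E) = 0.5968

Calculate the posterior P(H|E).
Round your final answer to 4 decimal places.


Using Bayes' theorem:

P(H|E) = P(E|H) × P(H) / P(E)
       = 0.9500 × 0.3857 / 0.5968
       = 0.36641500 / 0.5968
       = 0.6140

The evidence strengthens our belief in H.
Prior: 0.3857 → Posterior: 0.6140


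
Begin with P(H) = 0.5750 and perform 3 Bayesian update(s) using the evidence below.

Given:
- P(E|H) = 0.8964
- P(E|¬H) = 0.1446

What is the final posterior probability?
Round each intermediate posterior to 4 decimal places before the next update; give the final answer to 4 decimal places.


Sequential Bayesian updating:

Initial prior: P(H) = 0.5750

Update 1:
  P(E) = 0.8964 × 0.5750 + 0.1446 × 0.4250 = 0.51543000 + 0.06145500 = 0.57688500
  P(H|E) = 0.51543000 / 0.57688500 = 0.8935

Update 2:
  P(E) = 0.8964 × 0.8935 + 0.1446 × 0.1065 = 0.80093340 + 0.01539990 = 0.81633330
  P(H|E) = 0.80093340 / 0.81633330 = 0.9811

Update 3:
  P(E) = 0.8964 × 0.9811 + 0.1446 × 0.0189 = 0.87945804 + 0.00273294 = 0.88219098
  P(H|E) = 0.87945804 / 0.88219098 = 0.9969

Final posterior: 0.9969


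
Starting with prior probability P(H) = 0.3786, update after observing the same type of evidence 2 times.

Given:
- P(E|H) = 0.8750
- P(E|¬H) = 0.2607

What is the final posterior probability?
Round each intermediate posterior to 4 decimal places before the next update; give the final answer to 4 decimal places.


Sequential Bayesian updating:

Initial prior: P(H) = 0.3786

Update 1:
  P(E) = 0.8750 × 0.3786 + 0.2607 × 0.6214 = 0.33127500 + 0.16199898 = 0.49327398
  P(H|E) = 0.33127500 / 0.49327398 = 0.6716

Update 2:
  P(E) = 0.8750 × 0.6716 + 0.2607 × 0.3284 = 0.58765000 + 0.08561388 = 0.67326388
  P(H|E) = 0.58765000 / 0.67326388 = 0.8728

Final posterior: 0.8728
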